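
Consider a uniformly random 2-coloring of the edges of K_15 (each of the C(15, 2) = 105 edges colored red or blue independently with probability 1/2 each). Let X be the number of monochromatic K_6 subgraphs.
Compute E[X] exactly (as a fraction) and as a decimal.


Let X = Σ_S X_S over the C(15, 6) = 5005 subsets S of size 6, where X_S = 1 if the K_6 on S is monochromatic.
For a fixed S, the K_6 on S has C(6, 2) = 15 edges. P[all 15 edges red] = (1/2)^15, and likewise for blue, so P[monochromatic] = 2·(1/2)^15 = 2^{1 − 15} = 1/16384.
Summing: E[X] = C(15, 6) · 2^{1 − 15} = 5005 · 1/16384 = 5005/16384.
Numerically: E[X] ≈ 0.305481.

E[X] = C(15,6)·2^(1−C(6,2)) = 5005/16384 ≈ 0.305481.


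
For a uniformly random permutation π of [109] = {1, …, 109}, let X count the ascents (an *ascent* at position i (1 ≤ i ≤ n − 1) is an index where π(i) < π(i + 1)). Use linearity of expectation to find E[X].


Write X = Σ X_I over i = 1, …, 108, with X_I the indicator of one ascent.
There are 108 indicators.
For each fixed i, the pair (π(i), π(i+1)) is a uniformly random ordered pair of distinct values from {1, …, 109}; by symmetry P[π(i) < π(i+1)] = 1/2.
By linearity: E[X] = 108 · (1/2) = (109 − 1) · (1/2) = 54 ≈ 54.000000.

E[X] = 54 = 54.000000.


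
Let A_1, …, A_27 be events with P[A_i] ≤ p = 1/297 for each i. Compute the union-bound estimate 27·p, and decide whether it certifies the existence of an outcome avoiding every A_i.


Union bound: P[∪_{i=1}^{27} A_i] ≤ Σ_i P[A_i] ≤ 27·p = 27·(1/297) = 1/11.
Numerically: 1/11 ≈ 0.091.
Is 1/11 < 1? YES.
Since P[∪ A_i] ≤ 1/11 < 1, the complement has P[∩ A_i^c] ≥ 1 − 1/11 = 10/11 > 0, so some outcome avoids every A_i.

27·p = 1/11 ≈ 0.091; existence CERTIFIED by the union bound.


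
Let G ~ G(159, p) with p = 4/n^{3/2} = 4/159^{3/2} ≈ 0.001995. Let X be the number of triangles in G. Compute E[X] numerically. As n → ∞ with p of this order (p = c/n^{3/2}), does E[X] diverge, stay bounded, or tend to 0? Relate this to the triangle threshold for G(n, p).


Number of potential triangles: C(159, 3) = 657359.
Each occurs with probability p³ ≈ (0.001995)³ ≈ 7.941324e-09.
By linearity: E[X] = C(159, 3)·p³ ≈ 657359 · 7.941324e-09 ≈ 0.0052.
Since α = 3/2 > 1, p = c/n^{3/2} = o(1/n) is below the triangle threshold p ~ 1/n. Asymptotically E[X] ~ (c³/6)·n^{3(1−α)} = (4³/6)·n^{-1.5} → 0, so by Markov's inequality G has no triangles w.h.p.

E[X] ≈ 0.0052; in regime p = Θ(1/n^{3/2}) E[X] tends to 0 (below the triangle threshold p ~ 1/n).


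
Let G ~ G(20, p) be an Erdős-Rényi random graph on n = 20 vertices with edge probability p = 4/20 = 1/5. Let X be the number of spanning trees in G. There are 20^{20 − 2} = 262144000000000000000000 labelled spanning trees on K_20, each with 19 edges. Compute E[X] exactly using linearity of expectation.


K_20 has 20^{20 − 2} = 262144000000000000000000 labelled spanning trees.
For each such spanning tree H, let X_H = 1 if all 19 edges of H are present in G. Then P[X_H = 1] = p^{19} = (1/5)^{19} = 1/19073486328125.
By linearity: E[X] = Σ_H E[X_H] = 262144000000000000000000 · p^{19} = 262144000000000000000000 · 1/19073486328125 = 68719476736/5.
Numerically: E[X] ≈ 1.37439e+10.

E[X] = 262144000000000000000000 · (1/5)^{19} = 68719476736/5 ≈ 1.37439e+10.


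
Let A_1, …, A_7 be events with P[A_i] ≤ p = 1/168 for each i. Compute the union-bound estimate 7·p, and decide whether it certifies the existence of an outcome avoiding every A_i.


Union bound: P[∪_{i=1}^{7} A_i] ≤ Σ_i P[A_i] ≤ 7·p = 7·(1/168) = 1/24.
Numerically: 1/24 ≈ 0.042.
Is 1/24 < 1? YES.
Since P[∪ A_i] ≤ 1/24 < 1, the complement has P[∩ A_i^c] ≥ 1 − 1/24 = 23/24 > 0, so some outcome avoids every A_i.

7·p = 1/24 ≈ 0.042; existence CERTIFIED by the union bound.


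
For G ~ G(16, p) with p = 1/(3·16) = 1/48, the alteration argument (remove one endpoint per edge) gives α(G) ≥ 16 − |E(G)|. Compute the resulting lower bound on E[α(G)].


E[|E(G)|] = C(16, 2)·p = 120 · (1/48) = 5/2.
E[α(G)] ≥ n − E[|E(G)|] = 16 − 5/2 = 27/2.
Numerically: ≈ 13.50000.
(This is only a lower bound; the true E[α(G)] may be larger.)

E[α(G)] ≥ 27/2 ≈ 13.50000.


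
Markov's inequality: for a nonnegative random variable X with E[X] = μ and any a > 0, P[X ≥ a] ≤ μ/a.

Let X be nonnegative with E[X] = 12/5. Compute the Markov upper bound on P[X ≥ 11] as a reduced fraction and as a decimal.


μ = E[X] = 12/5, a = 11.
Markov: P[X ≥ 11] ≤ μ/a = (12/5)/11 = 12/55.
Numerically: ≈ 0.21818.
(Since a = 11 > μ = 2.40000, the bound 12/55 is < 1 and informative.)

P[X ≥ 11] ≤ 12/55 ≈ 0.21818.


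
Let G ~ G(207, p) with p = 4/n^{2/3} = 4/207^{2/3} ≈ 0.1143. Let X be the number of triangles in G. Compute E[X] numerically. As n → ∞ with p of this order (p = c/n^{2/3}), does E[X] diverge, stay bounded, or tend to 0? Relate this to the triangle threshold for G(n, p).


Number of potential triangles: C(207, 3) = 1456935.
Each occurs with probability p³ ≈ (0.1143)³ ≈ 1.493617e-03.
By linearity: E[X] = C(207, 3)·p³ ≈ 1456935 · 1.493617e-03 ≈ 2176.1031.
Since α = 2/3 < 1, p = c/n^{2/3} ≫ 1/n is above the triangle threshold p ~ 1/n. Asymptotically E[X] ~ (c³/6)·n^{3(1−α)} = (4³/6)·n^{1} → ∞; triangles are abundant w.h.p.

E[X] ≈ 2176.1031; in regime p = Θ(1/n^{2/3}) E[X] diverges (above the triangle threshold p ~ 1/n).


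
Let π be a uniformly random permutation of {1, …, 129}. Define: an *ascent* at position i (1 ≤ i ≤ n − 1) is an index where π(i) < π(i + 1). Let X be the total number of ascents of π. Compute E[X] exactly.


Write X = Σ X_I over i = 1, …, 128, with X_I the indicator of one ascent.
There are 128 indicators.
For each fixed i, the pair (π(i), π(i+1)) is a uniformly random ordered pair of distinct values from {1, …, 129}; by symmetry P[π(i) < π(i+1)] = 1/2.
By linearity: E[X] = 128 · (1/2) = (129 − 1) · (1/2) = 64 ≈ 64.00000.

E[X] = 64 = 64.00000.


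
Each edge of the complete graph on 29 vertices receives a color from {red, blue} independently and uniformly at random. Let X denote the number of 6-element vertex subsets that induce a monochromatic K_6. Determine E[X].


Let X = Σ_S X_S over the C(29, 6) = 475020 subsets S of size 6, where X_S = 1 if the K_6 on S is monochromatic.
For a fixed S, the K_6 on S has C(6, 2) = 15 edges. P[all 15 edges red] = (1/2)^15, and likewise for blue, so P[monochromatic] = 2·(1/2)^15 = 2^{1 − 15} = 1/16384.
By linearity of expectation: E[X] = C(29, 6) · 2^{1 − 15} = 475020 · 1/16384 = 118755/4096.
Numerically: E[X] ≈ 28.993.

E[X] = C(29,6)·2^(1−C(6,2)) = 118755/4096 ≈ 28.993.


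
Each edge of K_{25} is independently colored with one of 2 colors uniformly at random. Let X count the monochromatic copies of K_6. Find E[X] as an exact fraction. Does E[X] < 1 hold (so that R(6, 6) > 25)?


E[X] = C(25, 6) · 2^{1 − 15} = 177100 · 2^{−14} = 177100/16384.
As a reduced fraction: E[X] = 44275/4096 ≈ 10.80933.
Is E[X] < 1? NO.
Since E[X] ≥ 1, the first-moment bound is inconclusive at n = 25; it does NOT by itself certify R(6, 6) > 25.

E[X] = 44275/4096 ≈ 10.80933; E[X] ≥ 1; first-moment method inconclusive here.


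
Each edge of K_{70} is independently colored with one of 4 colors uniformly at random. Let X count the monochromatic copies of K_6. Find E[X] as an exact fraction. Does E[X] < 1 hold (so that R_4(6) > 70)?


E[X] = C(70, 6) · 4^{1 − 15} = 131115985 · 4^{−14} = 131115985/268435456.
As a reduced fraction: E[X] = 131115985/268435456 ≈ 0.4884451.
Is E[X] < 1? YES.
Since E[X] < 1, there exists a 4-coloring of K_{70} with no monochromatic K_6; hence R_4(6) > 70.

E[X] = 131115985/268435456 ≈ 0.4884451; E[X] < 1, so R_4(6) > 70.


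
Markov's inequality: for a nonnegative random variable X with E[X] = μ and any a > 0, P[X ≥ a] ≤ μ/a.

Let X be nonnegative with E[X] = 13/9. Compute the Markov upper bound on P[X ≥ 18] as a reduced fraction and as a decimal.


μ = E[X] = 13/9, a = 18.
Markov: P[X ≥ 18] ≤ μ/a = (13/9)/18 = 13/162.
Numerically: ≈ 0.080247.
(Since a = 18 > μ = 1.444444, the bound 13/162 is < 1 and informative.)

P[X ≥ 18] ≤ 13/162 ≈ 0.080247.


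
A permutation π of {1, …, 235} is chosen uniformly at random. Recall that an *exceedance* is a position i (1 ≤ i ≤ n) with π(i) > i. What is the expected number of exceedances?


Write X = Σ_{i=1}^{235} X_i, where X_i = 1_{π(i) > i}.
For each fixed i, π(i) is uniform over {1, …, 235} (marginal of a uniform permutation), so P[π(i) > i] = (n − i)/n. Summing: Σ_{i=1}^{235} (n − i)/n = (0 + 1 + … + 234)/235 = 235(235 − 1)/(2·235) = (235 − 1)/2.
Hence E[X] = Σ_{i=1}^{235} (235 − i)/235 = 117 ≈ 117.000.

E[X] = 117 = 117.000.


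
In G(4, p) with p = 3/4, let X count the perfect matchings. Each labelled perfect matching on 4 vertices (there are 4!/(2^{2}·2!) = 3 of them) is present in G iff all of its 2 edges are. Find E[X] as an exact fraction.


K_4 has 4!/(2^{2}·2!) = 3 labelled perfect matchings.
For each such perfect matching H, let X_H = 1 if all 2 edges of H are present in G. Then P[X_H = 1] = p^{2} = (3/4)^{2} = 9/16.
By linearity of expectation: E[X] = Σ_H E[X_H] = 3 · p^{2} = 3 · 9/16 = 27/16.
Numerically: E[X] ≈ 1.6875.

E[X] = 3 · (3/4)^{2} = 27/16 ≈ 1.6875.


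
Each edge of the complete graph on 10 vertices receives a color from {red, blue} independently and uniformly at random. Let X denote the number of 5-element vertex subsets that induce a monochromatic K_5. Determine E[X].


Let X = Σ_S X_S over the C(10, 5) = 252 subsets S of size 5, where X_S = 1 if the K_5 on S is monochromatic.
For a fixed S, the K_5 on S has C(5, 2) = 10 edges. P[all 10 edges red] = (1/2)^10, and likewise for blue, so P[monochromatic] = 2·(1/2)^10 = 2^{1 − 10} = 1/512.
Summing: E[X] = C(10, 5) · 2^{1 − 10} = 252 · 1/512 = 63/128.
Numerically: E[X] ≈ 0.492188.

E[X] = C(10,5)·2^(1−C(5,2)) = 63/128 ≈ 0.492188.


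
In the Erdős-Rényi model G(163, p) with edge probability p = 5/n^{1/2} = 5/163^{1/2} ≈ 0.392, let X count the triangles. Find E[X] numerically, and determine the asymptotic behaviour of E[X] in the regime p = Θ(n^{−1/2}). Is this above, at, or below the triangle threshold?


Number of potential triangles: C(163, 3) = 708561.
Each occurs with probability p³ ≈ (0.392)³ ≈ 6.00660e-02.
By linearity: E[X] = C(163, 3)·p³ ≈ 708561 · 6.00660e-02 ≈ 42560.415.
Since α = 1/2 < 1, p = c/n^{1/2} ≫ 1/n is above the triangle threshold p ~ 1/n. Asymptotically E[X] ~ (c³/6)·n^{3(1−α)} = (5³/6)·n^{1.5} → ∞; triangles are abundant w.h.p.

E[X] ≈ 42560.415; in regime p = Θ(1/n^{1/2}) E[X] diverges (above the triangle threshold p ~ 1/n).


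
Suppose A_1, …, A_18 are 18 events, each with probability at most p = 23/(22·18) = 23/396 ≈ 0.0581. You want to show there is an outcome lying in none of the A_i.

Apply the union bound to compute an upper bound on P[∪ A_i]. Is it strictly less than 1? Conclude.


Union bound: P[∪_{i=1}^{18} A_i] ≤ Σ_i P[A_i] ≤ 18·p = 18·(23/396) = 23/22.
Numerically: 23/22 ≈ 1.0455.
Is 23/22 < 1? NO.
Since the bound 23/22 is ≥ 1, the union bound is uninformative here; it does NOT by itself certify existence.

18·p = 23/22 ≈ 1.0455; existence NOT certified by the union bound.


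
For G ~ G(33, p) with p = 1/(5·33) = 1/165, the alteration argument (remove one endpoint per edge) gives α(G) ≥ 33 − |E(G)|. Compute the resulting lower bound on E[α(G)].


E[|E(G)|] = C(33, 2)·p = 528 · (1/165) = 16/5.
E[α(G)] ≥ n − E[|E(G)|] = 33 − 16/5 = 149/5.
Numerically: ≈ 29.800.
(This is only a lower bound; the true E[α(G)] may be larger.)

E[α(G)] ≥ 149/5 ≈ 29.800.


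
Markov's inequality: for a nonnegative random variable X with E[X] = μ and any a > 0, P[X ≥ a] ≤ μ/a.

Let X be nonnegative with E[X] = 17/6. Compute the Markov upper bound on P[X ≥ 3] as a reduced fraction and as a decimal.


μ = E[X] = 17/6, a = 3.
Markov: P[X ≥ 3] ≤ μ/a = (17/6)/3 = 17/18.
Numerically: ≈ 0.944.
(Since a = 3 > μ = 2.833, the bound 17/18 is < 1 and informative.)

P[X ≥ 3] ≤ 17/18 ≈ 0.944.


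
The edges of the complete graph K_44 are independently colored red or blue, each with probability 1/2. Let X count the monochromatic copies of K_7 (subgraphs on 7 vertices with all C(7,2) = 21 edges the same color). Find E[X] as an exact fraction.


Let X = Σ_S X_S over the C(44, 7) = 38320568 subsets S of size 7, where X_S = 1 if the K_7 on S is monochromatic.
For a fixed S, the K_7 on S has C(7, 2) = 21 edges. P[all 21 edges red] = (1/2)^21, and likewise for blue, so P[monochromatic] = 2·(1/2)^21 = 2^{1 − 21} = 1/1048576.
By linearity of expectation: E[X] = C(44, 7) · 2^{1 − 21} = 38320568 · 1/1048576 = 4790071/131072.
Numerically: E[X] ≈ 36.545.

E[X] = C(44,7)·2^(1−C(7,2)) = 4790071/131072 ≈ 36.545.


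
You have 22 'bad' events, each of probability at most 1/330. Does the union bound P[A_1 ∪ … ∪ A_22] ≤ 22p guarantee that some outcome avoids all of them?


Union bound: P[∪_{i=1}^{22} A_i] ≤ Σ_i P[A_i] ≤ 22·p = 22·(1/330) = 1/15.
Numerically: 1/15 ≈ 0.067.
Is 1/15 < 1? YES.
Since P[∪ A_i] ≤ 1/15 < 1, the complement has P[∩ A_i^c] ≥ 1 − 1/15 = 14/15 > 0, so some outcome avoids every A_i.

22·p = 1/15 ≈ 0.067; existence CERTIFIED by the union bound.


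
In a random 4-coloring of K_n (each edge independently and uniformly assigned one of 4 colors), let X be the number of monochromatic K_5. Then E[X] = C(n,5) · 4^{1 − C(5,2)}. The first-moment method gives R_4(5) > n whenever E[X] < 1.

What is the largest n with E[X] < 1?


We need C(n, 5) · 4^{1 − 10} < 1, i.e. C(n, 5) < 4^{10 − 1} = 262144.
Check values of n near the boundary:
  n = 30: C(30, 5) = 142506; 142506 < 262144? YES
  n = 31: C(31, 5) = 169911; 169911 < 262144? YES
  n = 32: C(32, 5) = 201376; 201376 < 262144? YES
  n = 33: C(33, 5) = 237336; 237336 < 262144? YES
  n = 34: C(34, 5) = 278256; 278256 < 262144? NO
The largest n with C(n, 5) < 262144 is n = 33 (where E[X] = 29667/32768 ≈ 0.90536). Hence R_4(5) > 33, i.e. R_4(5) ≥ 34.

Largest n = 33; hence R_4(5) > 33.


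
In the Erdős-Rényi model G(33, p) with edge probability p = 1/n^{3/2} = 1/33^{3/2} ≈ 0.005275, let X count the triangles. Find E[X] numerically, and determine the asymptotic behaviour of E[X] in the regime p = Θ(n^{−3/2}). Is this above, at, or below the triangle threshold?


Number of potential triangles: C(33, 3) = 5456.
Each occurs with probability p³ ≈ (0.005275)³ ≈ 1.467869e-07.
By linearity: E[X] = C(33, 3)·p³ ≈ 5456 · 1.467869e-07 ≈ 0.0008.
Since α = 3/2 > 1, p = c/n^{3/2} = o(1/n) is below the triangle threshold p ~ 1/n. Asymptotically E[X] ~ (c³/6)·n^{3(1−α)} = (1³/6)·n^{-1.5} → 0, so by Markov's inequality G has no triangles w.h.p.

E[X] ≈ 0.0008; in regime p = Θ(1/n^{3/2}) E[X] tends to 0 (below the triangle threshold p ~ 1/n).


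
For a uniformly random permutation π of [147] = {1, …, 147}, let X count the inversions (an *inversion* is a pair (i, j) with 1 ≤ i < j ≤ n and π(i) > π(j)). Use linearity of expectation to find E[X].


Write X = Σ X_I over the C(147, 2) = 10731 pairs i < j, with X_I the indicator of one inversion.
There are 10731 indicators.
For each fixed pair i < j, the values π(i) and π(j) are two distinct elements of {1, …, 147} in uniformly random order; by symmetry P[π(i) > π(j)] = 1/2.
By linearity: E[X] = 10731 · (1/2) = C(147, 2) · (1/2) = 10731/2 = 10731/2 ≈ 5365.5000.

E[X] = 10731/2 = 5365.5000.


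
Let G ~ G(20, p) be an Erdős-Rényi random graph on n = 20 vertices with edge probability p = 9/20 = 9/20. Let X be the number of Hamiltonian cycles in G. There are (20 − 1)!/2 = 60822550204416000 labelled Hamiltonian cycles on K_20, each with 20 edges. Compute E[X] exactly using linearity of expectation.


K_20 has (20 − 1)!/2 = 60822550204416000 labelled Hamiltonian cycles.
For each such Hamiltonian cycle H, let X_H = 1 if all 20 edges of H are present in G. Then P[X_H = 1] = p^{20} = (9/20)^{20} = 12157665459056928801/104857600000000000000000000.
Summing the indicators: E[X] = Σ_H E[X_H] = 60822550204416000 · p^{20} = 60822550204416000 · 12157665459056928801/104857600000000000000000000 = 180532279724605553545860280221/25600000000000000000.
Numerically: E[X] ≈ 7.05204e+09.

E[X] = 60822550204416000 · (9/20)^{20} = 180532279724605553545860280221/25600000000000000000 ≈ 7.05204e+09.


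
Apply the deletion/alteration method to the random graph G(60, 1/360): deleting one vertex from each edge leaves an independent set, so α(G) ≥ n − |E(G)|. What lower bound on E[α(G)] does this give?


E[|E(G)|] = C(60, 2)·p = 1770 · (1/360) = 59/12.
E[α(G)] ≥ n − E[|E(G)|] = 60 − 59/12 = 661/12.
Numerically: ≈ 55.083333.
(This is only a lower bound; the true E[α(G)] may be larger.)

E[α(G)] ≥ 661/12 ≈ 55.083333.


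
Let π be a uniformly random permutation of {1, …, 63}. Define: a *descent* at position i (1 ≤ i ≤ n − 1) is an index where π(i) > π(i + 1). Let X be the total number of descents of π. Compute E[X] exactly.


Write X = Σ X_I over i = 1, …, 62, with X_I the indicator of one descent.
There are 62 indicators.
For each fixed i, the pair (π(i), π(i+1)) is a uniformly random ordered pair of distinct values from {1, …, 63}; by symmetry P[π(i) > π(i+1)] = 1/2.
By linearity: E[X] = 62 · (1/2) = (63 − 1) · (1/2) = 31 ≈ 31.000.

E[X] = 31 = 31.000.


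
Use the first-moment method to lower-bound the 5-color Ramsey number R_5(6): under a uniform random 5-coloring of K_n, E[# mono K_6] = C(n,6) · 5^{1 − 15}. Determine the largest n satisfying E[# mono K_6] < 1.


We need C(n, 6) · 5^{1 − 15} < 1, i.e. C(n, 6) < 5^{15 − 1} = 6103515625.
Check values of n near the boundary:
  n = 126: C(126, 6) = 4925156775; 4925156775 < 6103515625? YES
  n = 127: C(127, 6) = 5169379425; 5169379425 < 6103515625? YES
  n = 128: C(128, 6) = 5423611200; 5423611200 < 6103515625? YES
  n = 129: C(129, 6) = 5688177600; 5688177600 < 6103515625? YES
  n = 130: C(130, 6) = 5963412000; 5963412000 < 6103515625? YES
  n = 131: C(131, 6) = 6249655776; 6249655776 < 6103515625? NO
  n = 132: C(132, 6) = 6547258432; 6547258432 < 6103515625? NO
The largest n with C(n, 6) < 6103515625 is n = 130 (where E[X] = 47707296/48828125 ≈ 0.97705). Hence R_5(6) > 130, i.e. R_5(6) ≥ 131.

Largest n = 130; hence R_5(6) > 130.


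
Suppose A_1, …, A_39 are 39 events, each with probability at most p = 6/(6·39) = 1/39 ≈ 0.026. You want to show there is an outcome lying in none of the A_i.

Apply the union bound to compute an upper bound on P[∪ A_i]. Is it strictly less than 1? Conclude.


Union bound: P[∪_{i=1}^{39} A_i] ≤ Σ_i P[A_i] ≤ 39·p = 39·(1/39) = 1.
Numerically: 1 ≈ 1.000.
Is 1 < 1? NO.
Since the bound 1 is ≥ 1, the union bound is uninformative here; it does NOT by itself certify existence.

39·p = 1 ≈ 1.000; existence NOT certified by the union bound.


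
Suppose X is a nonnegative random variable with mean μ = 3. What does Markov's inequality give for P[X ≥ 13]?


μ = E[X] = 3, a = 13.
Markov: P[X ≥ 13] ≤ μ/a = (3)/13 = 3/13.
Numerically: ≈ 0.23077.
(Since a = 13 > μ = 3.00000, the bound 3/13 is < 1 and informative.)

P[X ≥ 13] ≤ 3/13 ≈ 0.23077.


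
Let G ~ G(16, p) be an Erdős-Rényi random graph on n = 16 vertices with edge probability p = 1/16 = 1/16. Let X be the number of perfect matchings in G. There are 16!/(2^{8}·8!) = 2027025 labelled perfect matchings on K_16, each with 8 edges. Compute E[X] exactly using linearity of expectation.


K_16 has 16!/(2^{8}·8!) = 2027025 labelled perfect matchings.
For each such perfect matching H, let X_H = 1 if all 8 edges of H are present in G. Then P[X_H = 1] = p^{8} = (1/16)^{8} = 1/4294967296.
By linearity: E[X] = Σ_H E[X_H] = 2027025 · p^{8} = 2027025 · 1/4294967296 = 2027025/4294967296.
Numerically: E[X] ≈ 0.000471954.

E[X] = 2027025 · (1/16)^{8} = 2027025/4294967296 ≈ 0.000471954.


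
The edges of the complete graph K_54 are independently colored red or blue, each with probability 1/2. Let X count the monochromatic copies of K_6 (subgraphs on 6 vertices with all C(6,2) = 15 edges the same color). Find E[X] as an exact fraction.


Let X = Σ_S X_S over the C(54, 6) = 25827165 subsets S of size 6, where X_S = 1 if the K_6 on S is monochromatic.
For a fixed S, the K_6 on S has C(6, 2) = 15 edges. P[all 15 edges red] = (1/2)^15, and likewise for blue, so P[monochromatic] = 2·(1/2)^15 = 2^{1 − 15} = 1/16384.
Summing: E[X] = C(54, 6) · 2^{1 − 15} = 25827165 · 1/16384 = 25827165/16384.
Numerically: E[X] ≈ 1576.36505.

E[X] = C(54,6)·2^(1−C(6,2)) = 25827165/16384 ≈ 1576.36505.


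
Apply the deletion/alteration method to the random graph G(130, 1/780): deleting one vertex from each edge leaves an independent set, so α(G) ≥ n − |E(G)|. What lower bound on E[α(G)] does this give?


E[|E(G)|] = C(130, 2)·p = 8385 · (1/780) = 43/4.
E[α(G)] ≥ n − E[|E(G)|] = 130 − 43/4 = 477/4.
Numerically: ≈ 119.250000.
(This is only a lower bound; the true E[α(G)] may be larger.)

E[α(G)] ≥ 477/4 ≈ 119.250000.


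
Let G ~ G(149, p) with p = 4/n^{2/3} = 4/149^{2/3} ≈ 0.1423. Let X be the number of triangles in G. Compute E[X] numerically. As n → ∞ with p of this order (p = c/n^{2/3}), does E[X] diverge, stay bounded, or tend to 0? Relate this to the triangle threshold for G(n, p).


Number of potential triangles: C(149, 3) = 540274.
Each occurs with probability p³ ≈ (0.1423)³ ≈ 2.882753e-03.
By linearity: E[X] = C(149, 3)·p³ ≈ 540274 · 2.882753e-03 ≈ 1557.4765.
Since α = 2/3 < 1, p = c/n^{2/3} ≫ 1/n is above the triangle threshold p ~ 1/n. Asymptotically E[X] ~ (c³/6)·n^{3(1−α)} = (4³/6)·n^{1} → ∞; triangles are abundant w.h.p.

E[X] ≈ 1557.4765; in regime p = Θ(1/n^{2/3}) E[X] diverges (above the triangle threshold p ~ 1/n).


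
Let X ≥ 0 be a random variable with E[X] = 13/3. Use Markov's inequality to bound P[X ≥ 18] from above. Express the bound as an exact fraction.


μ = E[X] = 13/3, a = 18.
Markov: P[X ≥ 18] ≤ μ/a = (13/3)/18 = 13/54.
Numerically: ≈ 0.2407.
(Since a = 18 > μ = 4.3333, the bound 13/54 is < 1 and informative.)

P[X ≥ 18] ≤ 13/54 ≈ 0.2407.


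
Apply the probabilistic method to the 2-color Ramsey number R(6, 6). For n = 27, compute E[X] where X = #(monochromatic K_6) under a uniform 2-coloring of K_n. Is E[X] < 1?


E[X] = C(27, 6) · 2^{1 − 15} = 296010 · 2^{−14} = 296010/16384.
As a reduced fraction: E[X] = 148005/8192 ≈ 18.067.
Is E[X] < 1? NO.
Since E[X] ≥ 1, the first-moment bound is inconclusive at n = 27; it does NOT by itself certify R(6, 6) > 27.

E[X] = 148005/8192 ≈ 18.067; E[X] ≥ 1; first-moment method inconclusive here.


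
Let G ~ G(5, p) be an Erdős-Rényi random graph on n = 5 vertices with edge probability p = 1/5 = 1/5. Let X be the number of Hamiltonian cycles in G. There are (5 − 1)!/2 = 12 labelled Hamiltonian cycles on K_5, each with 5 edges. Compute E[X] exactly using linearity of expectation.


K_5 has (5 − 1)!/2 = 12 labelled Hamiltonian cycles.
For each such Hamiltonian cycle H, let X_H = 1 if all 5 edges of H are present in G. Then P[X_H = 1] = p^{5} = (1/5)^{5} = 1/3125.
By linearity: E[X] = Σ_H E[X_H] = 12 · p^{5} = 12 · 1/3125 = 12/3125.
Numerically: E[X] ≈ 0.00384.

E[X] = 12 · (1/5)^{5} = 12/3125 ≈ 0.00384.


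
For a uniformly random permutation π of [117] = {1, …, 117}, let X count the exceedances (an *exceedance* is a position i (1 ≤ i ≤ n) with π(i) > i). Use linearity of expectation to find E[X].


Write X = Σ_{i=1}^{117} X_i, where X_i = 1_{π(i) > i}.
For each fixed i, π(i) is uniform over {1, …, 117} (marginal of a uniform permutation), so P[π(i) > i] = (n − i)/n. Summing: Σ_{i=1}^{117} (n − i)/n = (0 + 1 + … + 116)/117 = 117(117 − 1)/(2·117) = (117 − 1)/2.
Hence E[X] = Σ_{i=1}^{117} (117 − i)/117 = 58 ≈ 58.000000.

E[X] = 58 = 58.000000.


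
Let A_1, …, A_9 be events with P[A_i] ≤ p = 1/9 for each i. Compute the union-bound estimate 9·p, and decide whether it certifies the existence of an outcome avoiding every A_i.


Union bound: P[∪_{i=1}^{9} A_i] ≤ Σ_i P[A_i] ≤ 9·p = 9·(1/9) = 1.
Numerically: 1 ≈ 1.00000.
Is 1 < 1? NO.
Since the bound 1 is ≥ 1, the union bound is uninformative here; it does NOT by itself certify existence.

9·p = 1 ≈ 1.00000; existence NOT certified by the union bound.


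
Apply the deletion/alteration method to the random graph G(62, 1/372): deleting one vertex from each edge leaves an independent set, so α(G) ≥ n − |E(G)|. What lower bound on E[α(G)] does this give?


E[|E(G)|] = C(62, 2)·p = 1891 · (1/372) = 61/12.
E[α(G)] ≥ n − E[|E(G)|] = 62 − 61/12 = 683/12.
Numerically: ≈ 56.917.
(This is only a lower bound; the true E[α(G)] may be larger.)

E[α(G)] ≥ 683/12 ≈ 56.917.


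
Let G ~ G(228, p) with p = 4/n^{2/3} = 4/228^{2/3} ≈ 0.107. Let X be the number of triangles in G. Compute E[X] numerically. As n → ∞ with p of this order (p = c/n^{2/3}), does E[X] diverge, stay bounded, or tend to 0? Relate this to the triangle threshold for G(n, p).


Number of potential triangles: C(228, 3) = 1949476.
Each occurs with probability p³ ≈ (0.107)³ ≈ 1.23115e-03.
By linearity: E[X] = C(228, 3)·p³ ≈ 1949476 · 1.23115e-03 ≈ 2400.094.
Since α = 2/3 < 1, p = c/n^{2/3} ≫ 1/n is above the triangle threshold p ~ 1/n. Asymptotically E[X] ~ (c³/6)·n^{3(1−α)} = (4³/6)·n^{1} → ∞; triangles are abundant w.h.p.

E[X] ≈ 2400.094; in regime p = Θ(1/n^{2/3}) E[X] diverges (above the triangle threshold p ~ 1/n).


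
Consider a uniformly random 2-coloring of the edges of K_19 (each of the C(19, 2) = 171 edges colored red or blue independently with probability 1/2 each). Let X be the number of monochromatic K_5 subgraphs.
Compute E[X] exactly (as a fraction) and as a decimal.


Let X = Σ_S X_S over the C(19, 5) = 11628 subsets S of size 5, where X_S = 1 if the K_5 on S is monochromatic.
For a fixed S, the K_5 on S has C(5, 2) = 10 edges. P[all 10 edges red] = (1/2)^10, and likewise for blue, so P[monochromatic] = 2·(1/2)^10 = 2^{1 − 10} = 1/512.
Summing: E[X] = C(19, 5) · 2^{1 − 10} = 11628 · 1/512 = 2907/128.
Numerically: E[X] ≈ 22.710938.

E[X] = C(19,5)·2^(1−C(5,2)) = 2907/128 ≈ 22.710938.


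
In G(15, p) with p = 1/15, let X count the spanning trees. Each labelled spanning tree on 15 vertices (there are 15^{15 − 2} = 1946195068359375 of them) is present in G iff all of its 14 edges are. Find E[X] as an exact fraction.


K_15 has 15^{15 − 2} = 1946195068359375 labelled spanning trees.
For each such spanning tree H, let X_H = 1 if all 14 edges of H are present in G. Then P[X_H = 1] = p^{14} = (1/15)^{14} = 1/29192926025390625.
By linearity of expectation: E[X] = Σ_H E[X_H] = 1946195068359375 · p^{14} = 1946195068359375 · 1/29192926025390625 = 1/15.
Numerically: E[X] ≈ 0.06667.

E[X] = 1946195068359375 · (1/15)^{14} = 1/15 ≈ 0.06667.


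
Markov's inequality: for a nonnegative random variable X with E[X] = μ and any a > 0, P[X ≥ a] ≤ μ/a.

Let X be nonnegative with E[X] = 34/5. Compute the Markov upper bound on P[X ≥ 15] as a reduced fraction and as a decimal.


μ = E[X] = 34/5, a = 15.
Markov: P[X ≥ 15] ≤ μ/a = (34/5)/15 = 34/75.
Numerically: ≈ 0.453333.
(Since a = 15 > μ = 6.800000, the bound 34/75 is < 1 and informative.)

P[X ≥ 15] ≤ 34/75 ≈ 0.453333.


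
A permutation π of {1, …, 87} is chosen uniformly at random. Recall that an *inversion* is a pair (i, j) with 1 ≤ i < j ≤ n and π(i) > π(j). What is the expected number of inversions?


Write X = Σ X_I over the C(87, 2) = 3741 pairs i < j, with X_I the indicator of one inversion.
There are 3741 indicators.
For each fixed pair i < j, the values π(i) and π(j) are two distinct elements of {1, …, 87} in uniformly random order; by symmetry P[π(i) > π(j)] = 1/2.
By linearity: E[X] = 3741 · (1/2) = C(87, 2) · (1/2) = 3741/2 = 3741/2 ≈ 1870.5000.

E[X] = 3741/2 = 1870.5000.


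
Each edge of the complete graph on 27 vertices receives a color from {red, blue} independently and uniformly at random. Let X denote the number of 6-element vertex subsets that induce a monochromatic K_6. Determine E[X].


Let X = Σ_S X_S over the C(27, 6) = 296010 subsets S of size 6, where X_S = 1 if the K_6 on S is monochromatic.
For a fixed S, the K_6 on S has C(6, 2) = 15 edges. P[all 15 edges red] = (1/2)^15, and likewise for blue, so P[monochromatic] = 2·(1/2)^15 = 2^{1 − 15} = 1/16384.
Summing: E[X] = C(27, 6) · 2^{1 − 15} = 296010 · 1/16384 = 148005/8192.
Numerically: E[X] ≈ 18.06702.

E[X] = C(27,6)·2^(1−C(6,2)) = 148005/8192 ≈ 18.06702.


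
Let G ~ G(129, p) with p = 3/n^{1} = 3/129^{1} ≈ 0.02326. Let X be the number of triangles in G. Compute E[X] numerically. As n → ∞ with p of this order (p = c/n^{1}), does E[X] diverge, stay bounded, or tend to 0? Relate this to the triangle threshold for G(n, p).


Number of potential triangles: C(129, 3) = 349504.
Each occurs with probability p³ ≈ (0.02326)³ ≈ 1.257751e-05.
By linearity: E[X] = C(129, 3)·p³ ≈ 349504 · 1.257751e-05 ≈ 4.3959.
Here α = 1, so p = 3/n is exactly at the triangle threshold p ~ 1/n. Asymptotically E[X] → c³/6 = 3³/6 = 9/2 ≈ 4.5000, a bounded constant. In this regime the triangle count is asymptotically Poisson(c³/6).

E[X] ≈ 4.3959; in regime p = Θ(1/n^{1}) E[X] stays bounded (at the triangle threshold p ~ 1/n).


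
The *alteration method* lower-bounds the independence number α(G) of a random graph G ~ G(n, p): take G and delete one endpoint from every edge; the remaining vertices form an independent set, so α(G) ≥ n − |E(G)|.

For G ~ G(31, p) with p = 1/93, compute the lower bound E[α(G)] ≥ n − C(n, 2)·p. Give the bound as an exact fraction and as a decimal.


E[|E(G)|] = C(31, 2)·p = 465 · (1/93) = 5.
E[α(G)] ≥ n − E[|E(G)|] = 31 − 5 = 26.
Numerically: ≈ 26.00000.
(This is only a lower bound; the true E[α(G)] may be larger.)

E[α(G)] ≥ 26 ≈ 26.00000.


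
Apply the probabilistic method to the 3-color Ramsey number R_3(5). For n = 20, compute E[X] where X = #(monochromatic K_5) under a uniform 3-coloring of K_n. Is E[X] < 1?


E[X] = C(20, 5) · 3^{1 − 10} = 15504 · 3^{−9} = 15504/19683.
As a reduced fraction: E[X] = 5168/6561 ≈ 0.787685.
Is E[X] < 1? YES.
Since E[X] < 1, there exists a 3-coloring of K_{20} with no monochromatic K_5; hence R_3(5) > 20.

E[X] = 5168/6561 ≈ 0.787685; E[X] < 1, so R_3(5) > 20.


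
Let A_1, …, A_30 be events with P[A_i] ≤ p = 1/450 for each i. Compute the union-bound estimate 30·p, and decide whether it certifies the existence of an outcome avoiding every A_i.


Union bound: P[∪_{i=1}^{30} A_i] ≤ Σ_i P[A_i] ≤ 30·p = 30·(1/450) = 1/15.
Numerically: 1/15 ≈ 0.0666667.
Is 1/15 < 1? YES.
Since P[∪ A_i] ≤ 1/15 < 1, the complement has P[∩ A_i^c] ≥ 1 − 1/15 = 14/15 > 0, so some outcome avoids every A_i.

30·p = 1/15 ≈ 0.0666667; existence CERTIFIED by the union bound.


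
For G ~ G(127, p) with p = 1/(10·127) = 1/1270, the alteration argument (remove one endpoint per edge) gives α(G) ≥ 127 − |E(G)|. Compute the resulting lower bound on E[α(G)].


E[|E(G)|] = C(127, 2)·p = 8001 · (1/1270) = 63/10.
E[α(G)] ≥ n − E[|E(G)|] = 127 − 63/10 = 1207/10.
Numerically: ≈ 120.700.
(This is only a lower bound; the true E[α(G)] may be larger.)

E[α(G)] ≥ 1207/10 ≈ 120.700.


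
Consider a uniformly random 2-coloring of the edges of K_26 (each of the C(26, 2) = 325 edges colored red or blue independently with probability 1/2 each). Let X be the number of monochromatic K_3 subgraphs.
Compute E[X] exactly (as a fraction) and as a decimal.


Let X = Σ_S X_S over the C(26, 3) = 2600 subsets S of size 3, where X_S = 1 if the K_3 on S is monochromatic.
For a fixed S, the K_3 on S has C(3, 2) = 3 edges. P[all 3 edges red] = (1/2)^3, and likewise for blue, so P[monochromatic] = 2·(1/2)^3 = 2^{1 − 3} = 1/4.
By linearity: E[X] = C(26, 3) · 2^{1 − 3} = 2600 · 1/4 = 650.
Numerically: E[X] ≈ 650.000.

E[X] = C(26,3)·2^(1−C(3,2)) = 650 ≈ 650.000.


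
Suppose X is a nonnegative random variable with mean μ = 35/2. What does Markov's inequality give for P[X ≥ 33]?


μ = E[X] = 35/2, a = 33.
Markov: P[X ≥ 33] ≤ μ/a = (35/2)/33 = 35/66.
Numerically: ≈ 0.530.
(Since a = 33 > μ = 17.500, the bound 35/66 is < 1 and informative.)

P[X ≥ 33] ≤ 35/66 ≈ 0.530.


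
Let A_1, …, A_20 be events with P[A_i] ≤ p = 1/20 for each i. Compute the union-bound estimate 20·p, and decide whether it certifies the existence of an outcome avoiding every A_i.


Union bound: P[∪_{i=1}^{20} A_i] ≤ Σ_i P[A_i] ≤ 20·p = 20·(1/20) = 1.
Numerically: 1 ≈ 1.000000.
Is 1 < 1? NO.
Since the bound 1 is ≥ 1, the union bound is uninformative here; it does NOT by itself certify existence.

20·p = 1 ≈ 1.000000; existence NOT certified by the union bound.


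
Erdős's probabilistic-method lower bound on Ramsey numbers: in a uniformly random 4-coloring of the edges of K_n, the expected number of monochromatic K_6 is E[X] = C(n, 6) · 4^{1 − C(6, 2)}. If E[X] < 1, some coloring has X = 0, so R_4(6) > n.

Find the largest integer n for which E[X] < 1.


We need C(n, 6) · 4^{1 − 15} < 1, i.e. C(n, 6) < 4^{15 − 1} = 268435456.
Check values of n near the boundary:
  n = 77: C(77, 6) = 237093780; 237093780 < 268435456? YES
  n = 78: C(78, 6) = 256851595; 256851595 < 268435456? YES
  n = 79: C(79, 6) = 277962685; 277962685 < 268435456? NO
  n = 80: C(80, 6) = 300500200; 300500200 < 268435456? NO
  n = 81: C(81, 6) = 324540216; 324540216 < 268435456? NO
The largest n with C(n, 6) < 268435456 is n = 78 (where E[X] = 256851595/268435456 ≈ 0.9568). Hence R_4(6) > 78, i.e. R_4(6) ≥ 79.

Largest n = 78; hence R_4(6) > 78.


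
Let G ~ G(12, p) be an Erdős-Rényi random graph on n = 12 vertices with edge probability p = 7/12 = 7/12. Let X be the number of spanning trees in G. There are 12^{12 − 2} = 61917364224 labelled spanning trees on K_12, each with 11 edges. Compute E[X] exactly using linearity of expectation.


K_12 has 12^{12 − 2} = 61917364224 labelled spanning trees.
For each such spanning tree H, let X_H = 1 if all 11 edges of H are present in G. Then P[X_H = 1] = p^{11} = (7/12)^{11} = 1977326743/743008370688.
Summing the indicators: E[X] = Σ_H E[X_H] = 61917364224 · p^{11} = 61917364224 · 1977326743/743008370688 = 1977326743/12.
Numerically: E[X] ≈ 1.648e+08.

E[X] = 61917364224 · (7/12)^{11} = 1977326743/12 ≈ 1.648e+08.


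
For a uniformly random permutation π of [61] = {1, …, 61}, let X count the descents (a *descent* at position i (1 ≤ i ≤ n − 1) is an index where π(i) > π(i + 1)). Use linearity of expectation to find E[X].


Write X = Σ X_I over i = 1, …, 60, with X_I the indicator of one descent.
There are 60 indicators.
For each fixed i, the pair (π(i), π(i+1)) is a uniformly random ordered pair of distinct values from {1, …, 61}; by symmetry P[π(i) > π(i+1)] = 1/2.
By linearity: E[X] = 60 · (1/2) = (61 − 1) · (1/2) = 30 ≈ 30.000000.

E[X] = 30 = 30.000000.


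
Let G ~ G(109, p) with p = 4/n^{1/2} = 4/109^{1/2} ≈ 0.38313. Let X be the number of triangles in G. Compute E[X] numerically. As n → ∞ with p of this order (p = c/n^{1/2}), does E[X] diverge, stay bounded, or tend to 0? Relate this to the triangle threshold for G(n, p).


Number of potential triangles: C(109, 3) = 209934.
Each occurs with probability p³ ≈ (0.38313)³ ≈ 5.6239342e-02.
By linearity: E[X] = C(109, 3)·p³ ≈ 209934 · 5.6239342e-02 ≈ 11806.54992.
Since α = 1/2 < 1, p = c/n^{1/2} ≫ 1/n is above the triangle threshold p ~ 1/n. Asymptotically E[X] ~ (c³/6)·n^{3(1−α)} = (4³/6)·n^{1.5} → ∞; triangles are abundant w.h.p.

E[X] ≈ 11806.54992; in regime p = Θ(1/n^{1/2}) E[X] diverges (above the triangle threshold p ~ 1/n).


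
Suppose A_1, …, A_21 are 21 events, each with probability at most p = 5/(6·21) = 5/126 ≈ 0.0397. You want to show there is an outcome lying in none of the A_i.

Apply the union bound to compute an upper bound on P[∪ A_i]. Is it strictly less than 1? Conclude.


Union bound: P[∪_{i=1}^{21} A_i] ≤ Σ_i P[A_i] ≤ 21·p = 21·(5/126) = 5/6.
Numerically: 5/6 ≈ 0.8333.
Is 5/6 < 1? YES.
Since P[∪ A_i] ≤ 5/6 < 1, the complement has P[∩ A_i^c] ≥ 1 − 5/6 = 1/6 > 0, so some outcome avoids every A_i.

21·p = 5/6 ≈ 0.8333; existence CERTIFIED by the union bound.


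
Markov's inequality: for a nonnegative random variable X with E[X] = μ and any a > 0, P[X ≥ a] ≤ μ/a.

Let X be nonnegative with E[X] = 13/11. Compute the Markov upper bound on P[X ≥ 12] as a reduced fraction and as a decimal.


μ = E[X] = 13/11, a = 12.
Markov: P[X ≥ 12] ≤ μ/a = (13/11)/12 = 13/132.
Numerically: ≈ 0.098.
(Since a = 12 > μ = 1.182, the bound 13/132 is < 1 and informative.)

P[X ≥ 12] ≤ 13/132 ≈ 0.098.


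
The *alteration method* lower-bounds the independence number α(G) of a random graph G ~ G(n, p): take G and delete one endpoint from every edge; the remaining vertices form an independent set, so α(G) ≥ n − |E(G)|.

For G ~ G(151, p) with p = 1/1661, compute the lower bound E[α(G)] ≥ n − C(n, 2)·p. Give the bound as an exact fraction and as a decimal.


E[|E(G)|] = C(151, 2)·p = 11325 · (1/1661) = 75/11.
E[α(G)] ≥ n − E[|E(G)|] = 151 − 75/11 = 1586/11.
Numerically: ≈ 144.18182.
(This is only a lower bound; the true E[α(G)] may be larger.)

E[α(G)] ≥ 1586/11 ≈ 144.18182.


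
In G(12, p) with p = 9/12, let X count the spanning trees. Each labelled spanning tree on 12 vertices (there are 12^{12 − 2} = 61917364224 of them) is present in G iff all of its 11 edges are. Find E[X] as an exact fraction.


K_12 has 12^{12 − 2} = 61917364224 labelled spanning trees.
For each such spanning tree H, let X_H = 1 if all 11 edges of H are present in G. Then P[X_H = 1] = p^{11} = (3/4)^{11} = 177147/4194304.
By linearity of expectation: E[X] = Σ_H E[X_H] = 61917364224 · p^{11} = 61917364224 · 177147/4194304 = 10460353203/4.
Numerically: E[X] ≈ 2.61509e+09.

E[X] = 61917364224 · (3/4)^{11} = 10460353203/4 ≈ 2.61509e+09.


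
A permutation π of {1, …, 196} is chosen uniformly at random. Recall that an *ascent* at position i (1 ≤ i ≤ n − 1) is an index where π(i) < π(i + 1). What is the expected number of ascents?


Write X = Σ X_I over i = 1, …, 195, with X_I the indicator of one ascent.
There are 195 indicators.
For each fixed i, the pair (π(i), π(i+1)) is a uniformly random ordered pair of distinct values from {1, …, 196}; by symmetry P[π(i) < π(i+1)] = 1/2.
By linearity: E[X] = 195 · (1/2) = (196 − 1) · (1/2) = 195/2 ≈ 97.500000.

E[X] = 195/2 = 97.500000.


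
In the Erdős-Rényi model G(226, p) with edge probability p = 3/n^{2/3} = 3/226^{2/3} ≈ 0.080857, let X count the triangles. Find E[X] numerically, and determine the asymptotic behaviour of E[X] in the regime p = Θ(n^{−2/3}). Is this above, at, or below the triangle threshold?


Number of potential triangles: C(226, 3) = 1898400.
Each occurs with probability p³ ≈ (0.080857)³ ≈ 5.2862401e-04.
By linearity: E[X] = C(226, 3)·p³ ≈ 1898400 · 5.2862401e-04 ≈ 1003.53982.
Since α = 2/3 < 1, p = c/n^{2/3} ≫ 1/n is above the triangle threshold p ~ 1/n. Asymptotically E[X] ~ (c³/6)·n^{3(1−α)} = (3³/6)·n^{1} → ∞; triangles are abundant w.h.p.

E[X] ≈ 1003.53982; in regime p = Θ(1/n^{2/3}) E[X] diverges (above the triangle threshold p ~ 1/n).


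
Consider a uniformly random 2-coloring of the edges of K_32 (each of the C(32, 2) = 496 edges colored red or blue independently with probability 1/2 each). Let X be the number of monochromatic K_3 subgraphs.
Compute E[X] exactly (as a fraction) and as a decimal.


Let X = Σ_S X_S over the C(32, 3) = 4960 subsets S of size 3, where X_S = 1 if the K_3 on S is monochromatic.
For a fixed S, the K_3 on S has C(3, 2) = 3 edges. P[all 3 edges red] = (1/2)^3, and likewise for blue, so P[monochromatic] = 2·(1/2)^3 = 2^{1 − 3} = 1/4.
Summing: E[X] = C(32, 3) · 2^{1 − 3} = 4960 · 1/4 = 1240.
Numerically: E[X] ≈ 1240.0000.

E[X] = C(32,3)·2^(1−C(3,2)) = 1240 ≈ 1240.0000.
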